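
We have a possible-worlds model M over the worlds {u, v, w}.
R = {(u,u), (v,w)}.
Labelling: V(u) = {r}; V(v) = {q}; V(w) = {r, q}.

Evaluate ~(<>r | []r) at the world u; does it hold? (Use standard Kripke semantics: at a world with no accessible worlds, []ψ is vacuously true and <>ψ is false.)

No

At u: <>r | []r is true, so ~(<>r | []r) is false.
  At u: <>r is true, []r is true, so <>r | []r is true.
    At u: <>r requires r at some successor in {u}.
      r holds at u, so <>r is true at u.
    At u: []r requires r at every successor {u}.
      At u: r is true.
    So []r is true at u.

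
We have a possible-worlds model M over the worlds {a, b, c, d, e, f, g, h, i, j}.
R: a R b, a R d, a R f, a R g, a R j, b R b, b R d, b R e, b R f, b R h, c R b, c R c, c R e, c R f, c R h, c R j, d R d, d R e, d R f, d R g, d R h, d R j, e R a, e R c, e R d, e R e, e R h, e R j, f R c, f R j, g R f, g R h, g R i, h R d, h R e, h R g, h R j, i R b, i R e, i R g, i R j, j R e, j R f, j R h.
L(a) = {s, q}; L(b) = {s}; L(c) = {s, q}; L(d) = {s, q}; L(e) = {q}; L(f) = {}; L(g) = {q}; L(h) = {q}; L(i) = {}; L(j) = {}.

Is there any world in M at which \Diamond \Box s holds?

No

Let φ = \Diamond \Box s. Evaluate φ at each world:
  a (successors {b, d, f, g, j}): φ is false.
  b (successors {b, d, e, f, h}): φ is false.
  c (successors {b, c, e, f, h, j}): φ is false.
  d (successors {d, e, f, g, h, j}): φ is false.
  e (successors {a, c, d, e, h, j}): φ is false.
  f (successors {c, j}): φ is false.
  g (successors {f, h, i}): φ is false.
  h (successors {d, e, g, j}): φ is false.
  i (successors {b, e, g, j}): φ is false.
  j (successors {e, f, h}): φ is false.
For instance, at f:
  At f: \Diamond \Box s requires \Box s at some successor in {c, j}.
    At c: \Box s is false.
    At j: \Box s is false.
  So \Diamond \Box s is false at f.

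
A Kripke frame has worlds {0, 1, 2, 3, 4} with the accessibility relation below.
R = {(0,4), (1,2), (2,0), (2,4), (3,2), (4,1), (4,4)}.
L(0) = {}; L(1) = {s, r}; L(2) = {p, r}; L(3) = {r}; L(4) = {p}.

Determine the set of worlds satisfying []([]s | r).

1, 3

Let φ = []([]s | r). Evaluate φ at each world:
  0 (successors {4}): φ is false.
  1 (successors {2}): φ is true.
  2 (successors {0, 4}): φ is false.
  3 (successors {2}): φ is true.
  4 (successors {1, 4}): φ is false.
For instance, at 3:
  At 3: []([]s | r) requires []s | r at every successor {2}.
      At 2: []s is false, r is true, so []s | r is true.
  So []([]s | r) is true at 3.
Satisfying worlds: {1, 3}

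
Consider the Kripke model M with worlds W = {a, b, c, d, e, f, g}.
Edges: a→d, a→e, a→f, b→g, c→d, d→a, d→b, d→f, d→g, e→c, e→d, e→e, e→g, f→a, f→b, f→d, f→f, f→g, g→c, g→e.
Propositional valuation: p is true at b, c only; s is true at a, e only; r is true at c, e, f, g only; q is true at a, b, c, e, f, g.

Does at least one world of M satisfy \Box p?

No

Let φ = \Box p. Evaluate φ at each world:
  a (successors {d, e, f}): φ is false.
  b (successors {g}): φ is false.
  c (successors {d}): φ is false.
  d (successors {a, b, f, g}): φ is false.
  e (successors {c, d, e, g}): φ is false.
  f (successors {a, b, d, f, g}): φ is false.
  g (successors {c, e}): φ is false.
For instance, at e:
  At e: \Box p requires p at every successor {c, d, e, g}.
    p fails at d, so \Box p is false at e.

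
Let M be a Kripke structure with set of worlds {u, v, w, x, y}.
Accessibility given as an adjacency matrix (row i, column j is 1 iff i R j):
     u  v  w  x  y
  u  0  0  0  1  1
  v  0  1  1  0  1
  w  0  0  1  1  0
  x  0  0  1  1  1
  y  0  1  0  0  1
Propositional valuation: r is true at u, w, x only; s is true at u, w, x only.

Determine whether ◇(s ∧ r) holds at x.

Yes

At x: ◇(s ∧ r) requires s ∧ r at some successor in {w, x, y}.
  s ∧ r holds at w, so ◇(s ∧ r) is true at x.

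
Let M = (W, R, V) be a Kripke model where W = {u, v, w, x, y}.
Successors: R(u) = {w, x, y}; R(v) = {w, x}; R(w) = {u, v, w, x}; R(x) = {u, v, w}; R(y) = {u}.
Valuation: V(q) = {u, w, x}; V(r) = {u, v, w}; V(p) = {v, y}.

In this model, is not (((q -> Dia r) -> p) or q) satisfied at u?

No

At u: ((q -> Dia r) -> p) or q is true, so not (((q -> Dia r) -> p) or q) is false.
  At u: (q -> Dia r) -> p is false, q is true, so ((q -> Dia r) -> p) or q is true.
    At u: q -> Dia r is true, p is false, so (q -> Dia r) -> p is false.
      At u: q is true, Dia r is true, so q -> Dia r is true.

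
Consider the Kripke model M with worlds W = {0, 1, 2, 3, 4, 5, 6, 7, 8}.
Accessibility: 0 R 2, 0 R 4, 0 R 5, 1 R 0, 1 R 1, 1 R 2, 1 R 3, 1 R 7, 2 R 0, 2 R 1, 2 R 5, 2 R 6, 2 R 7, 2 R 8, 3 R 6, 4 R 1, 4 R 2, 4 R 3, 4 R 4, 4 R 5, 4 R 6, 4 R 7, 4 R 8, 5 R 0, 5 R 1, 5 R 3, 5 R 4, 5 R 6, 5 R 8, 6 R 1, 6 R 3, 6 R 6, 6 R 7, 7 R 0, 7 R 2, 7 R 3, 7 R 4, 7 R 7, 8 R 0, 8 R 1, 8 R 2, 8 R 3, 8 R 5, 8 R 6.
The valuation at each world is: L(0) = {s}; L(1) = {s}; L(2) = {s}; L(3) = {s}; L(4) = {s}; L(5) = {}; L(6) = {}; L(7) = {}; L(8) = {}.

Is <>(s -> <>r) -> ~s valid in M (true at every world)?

Let φ = <>(s -> <>r) -> ~s. Evaluate φ at each world:
  0 (successors {2, 4, 5}): φ is false.
  1 (successors {0, 1, 2, 3, 7}): φ is false.
  2 (successors {0, 1, 5, 6, 7, 8}): φ is false.
  3 (successors {6}): φ is false.
  4 (successors {1, 2, 3, 4, 5, 6, 7, 8}): φ is false.
  5 (successors {0, 1, 3, 4, 6, 8}): φ is true.
  6 (successors {1, 3, 6, 7}): φ is true.
  7 (successors {0, 2, 3, 4, 7}): φ is true.
  8 (successors {0, 1, 2, 3, 5, 6}): φ is true.
Detail at 0 (counterexample):
  At 0: <>(s -> <>r) is true, ~s is false, so <>(s -> <>r) -> ~s is false.
    At 0: <>(s -> <>r) requires s -> <>r at some successor in {2, 4, 5}.
      s -> <>r holds at 5, so <>(s -> <>r) is true at 0.

No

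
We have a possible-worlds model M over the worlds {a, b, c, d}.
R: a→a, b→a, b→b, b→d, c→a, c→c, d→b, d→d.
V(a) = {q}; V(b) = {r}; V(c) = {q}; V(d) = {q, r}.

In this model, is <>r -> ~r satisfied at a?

Recall that <>ψ holds at a world iff ψ holds at some accessible world.
At a: <>r is false, ~r is true, so <>r -> ~r is true.
  At a: <>r requires r at some successor in {a}.
    At a: r is false.
  So <>r is false at a.

Yes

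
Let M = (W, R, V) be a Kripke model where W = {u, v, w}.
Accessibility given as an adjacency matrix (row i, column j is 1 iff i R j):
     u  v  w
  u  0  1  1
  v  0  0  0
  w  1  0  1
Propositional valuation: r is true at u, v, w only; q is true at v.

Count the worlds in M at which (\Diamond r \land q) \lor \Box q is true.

1

Recall that \Box ψ holds at a world iff ψ holds at every accessible world, and \Diamond ψ holds iff ψ holds at some accessible world.
Let φ = (\Diamond r \land q) \lor \Box q. Evaluate φ at each world:
  u (successors {v, w}): φ is false.
  v (successors ∅): φ is true.
  w (successors {u, w}): φ is false.
For instance, at u:
  At u: \Diamond r \land q is false, \Box q is false, so (\Diamond r \land q) \lor \Box q is false.
    At u: \Diamond r is true, q is false, so \Diamond r \land q is false.
      At u: \Diamond r requires r at some successor in {v, w}.
        r holds at v, so \Diamond r is true at u.
    At u: \Box q requires q at every successor {v, w}.
      q fails at w, so \Box q is false at u.
Satisfying worlds: {v}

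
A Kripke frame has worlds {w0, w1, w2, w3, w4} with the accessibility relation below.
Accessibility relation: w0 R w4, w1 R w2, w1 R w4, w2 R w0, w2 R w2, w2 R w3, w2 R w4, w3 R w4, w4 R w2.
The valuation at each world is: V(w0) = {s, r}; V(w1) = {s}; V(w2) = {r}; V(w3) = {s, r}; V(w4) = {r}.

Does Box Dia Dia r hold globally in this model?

Recall that Box ψ holds at a world iff ψ holds at every accessible world, and Dia ψ holds iff ψ holds at some accessible world.
Let φ = Box Dia Dia r. Evaluate φ at each world:
  w0 (successors {w4}): φ is true.
  w1 (successors {w2, w4}): φ is true.
  w2 (successors {w0, w2, w3, w4}): φ is true.
  w3 (successors {w4}): φ is true.
  w4 (successors {w2}): φ is true.
For instance, at w1:
  At w1: Box Dia Dia r requires Dia Dia r at every successor {w2, w4}.
      At w2: Dia Dia r requires Dia r at some successor in {w0, w2, w3, w4}.
        Dia r holds at w0, so Dia Dia r is true at w2.
      At w4: Dia Dia r requires Dia r at some successor in {w2}.
        Dia r holds at w2, so Dia Dia r is true at w4.
  So Box Dia Dia r is true at w1.

Yes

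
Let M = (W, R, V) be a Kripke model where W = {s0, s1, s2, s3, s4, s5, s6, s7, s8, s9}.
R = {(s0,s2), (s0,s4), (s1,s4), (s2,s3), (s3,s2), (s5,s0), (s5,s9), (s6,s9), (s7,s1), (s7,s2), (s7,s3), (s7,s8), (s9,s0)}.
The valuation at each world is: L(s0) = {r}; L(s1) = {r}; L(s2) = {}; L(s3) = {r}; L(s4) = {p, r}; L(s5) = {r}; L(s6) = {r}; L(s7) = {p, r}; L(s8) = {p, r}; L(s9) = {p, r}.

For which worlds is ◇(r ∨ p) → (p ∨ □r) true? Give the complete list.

Let φ = ◇(r ∨ p) → (p ∨ □r). Evaluate φ at each world:
  s0 (successors {s2, s4}): φ is false.
  s1 (successors {s4}): φ is true.
  s2 (successors {s3}): φ is true.
  s3 (successors {s2}): φ is true.
  s4 (successors ∅): φ is true.
  s5 (successors {s0, s9}): φ is true.
  s6 (successors {s9}): φ is true.
  s7 (successors {s1, s2, s3, s8}): φ is true.
  s8 (successors ∅): φ is true.
  s9 (successors {s0}): φ is true.
For instance, at s9:
  At s9: ◇(r ∨ p) is true, p ∨ □r is true, so ◇(r ∨ p) → (p ∨ □r) is true.
    At s9: ◇(r ∨ p) requires r ∨ p at some successor in {s0}.
      r ∨ p holds at s0, so ◇(r ∨ p) is true at s9.
    At s9: p is true, □r is true, so p ∨ □r is true.
      At s9: □r requires r at every successor {s0}.
        At s0: r is true.
      So □r is true at s9.
Satisfying worlds: {s1, s2, s3, s4, s5, s6, s7, s8, s9}

s1, s2, s3, s4, s5, s6, s7, s8, s9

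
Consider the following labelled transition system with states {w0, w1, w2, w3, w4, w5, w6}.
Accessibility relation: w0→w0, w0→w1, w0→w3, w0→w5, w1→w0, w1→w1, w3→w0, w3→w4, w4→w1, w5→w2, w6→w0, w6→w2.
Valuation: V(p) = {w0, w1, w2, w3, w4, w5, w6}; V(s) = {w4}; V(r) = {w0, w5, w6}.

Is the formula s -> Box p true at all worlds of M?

Yes

Let φ = s -> Box p. Evaluate φ at each world:
  w0 (successors {w0, w1, w3, w5}): φ is true.
  w1 (successors {w0, w1}): φ is true.
  w2 (successors ∅): φ is true.
  w3 (successors {w0, w4}): φ is true.
  w4 (successors {w1}): φ is true.
  w5 (successors {w2}): φ is true.
  w6 (successors {w0, w2}): φ is true.
For instance, at w5:
  At w5: s is false, Box p is true, so s -> Box p is true.
    At w5: Box p requires p at every successor {w2}.
      At w2: p is true.
    So Box p is true at w5.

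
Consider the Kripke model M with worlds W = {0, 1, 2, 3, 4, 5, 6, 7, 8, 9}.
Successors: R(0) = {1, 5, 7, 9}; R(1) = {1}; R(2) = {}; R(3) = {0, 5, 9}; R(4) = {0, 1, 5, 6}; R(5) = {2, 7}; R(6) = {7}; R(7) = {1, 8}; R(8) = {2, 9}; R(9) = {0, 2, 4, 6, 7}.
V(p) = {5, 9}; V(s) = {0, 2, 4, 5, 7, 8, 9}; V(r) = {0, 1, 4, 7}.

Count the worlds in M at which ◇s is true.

8

Let φ = ◇s. Evaluate φ at each world:
  0 (successors {1, 5, 7, 9}): φ is true.
  1 (successors {1}): φ is false.
  2 (successors ∅): φ is false.
  3 (successors {0, 5, 9}): φ is true.
  4 (successors {0, 1, 5, 6}): φ is true.
  5 (successors {2, 7}): φ is true.
  6 (successors {7}): φ is true.
  7 (successors {1, 8}): φ is true.
  8 (successors {2, 9}): φ is true.
  9 (successors {0, 2, 4, 6, 7}): φ is true.
For instance, at 7:
  At 7: ◇s requires s at some successor in {1, 8}.
    s holds at 8, so ◇s is true at 7.
Satisfying worlds: {0, 3, 4, 5, 6, 7, 8, 9}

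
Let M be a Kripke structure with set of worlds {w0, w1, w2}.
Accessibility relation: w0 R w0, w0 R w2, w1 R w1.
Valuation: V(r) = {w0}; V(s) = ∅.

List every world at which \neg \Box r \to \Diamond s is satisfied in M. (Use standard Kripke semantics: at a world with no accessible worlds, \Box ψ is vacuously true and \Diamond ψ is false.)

Let φ = \neg \Box r \to \Diamond s. Evaluate φ at each world:
  w0 (successors {w0, w2}): φ is false.
  w1 (successors {w1}): φ is false.
  w2 (successors ∅): φ is true.
For instance, at w0:
  At w0: \neg \Box r is true, \Diamond s is false, so \neg \Box r \to \Diamond s is false.
    At w0: \Box r is false, so \neg \Box r is true.
      At w0: \Box r requires r at every successor {w0, w2}.
        r fails at w2, so \Box r is false at w0.
    At w0: \Diamond s requires s at some successor in {w0, w2}.
      At w0: s is false.
      At w2: s is false.
    So \Diamond s is false at w0.
Satisfying worlds: {w2}

w2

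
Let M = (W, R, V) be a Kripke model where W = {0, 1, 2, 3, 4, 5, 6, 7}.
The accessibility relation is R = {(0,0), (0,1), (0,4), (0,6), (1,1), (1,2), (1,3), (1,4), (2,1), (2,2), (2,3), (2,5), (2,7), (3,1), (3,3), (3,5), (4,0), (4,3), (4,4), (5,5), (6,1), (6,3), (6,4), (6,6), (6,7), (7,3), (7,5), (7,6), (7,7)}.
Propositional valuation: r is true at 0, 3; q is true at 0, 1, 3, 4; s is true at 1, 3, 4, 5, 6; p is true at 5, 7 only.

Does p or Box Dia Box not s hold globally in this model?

Let φ = p or Box Dia Box not s. Evaluate φ at each world:
  0 (successors {0, 1, 4, 6}): φ is false.
  1 (successors {1, 2, 3, 4}): φ is false.
  2 (successors {1, 2, 3, 5, 7}): φ is false.
  3 (successors {1, 3, 5}): φ is false.
  4 (successors {0, 3, 4}): φ is false.
  5 (successors {5}): φ is true.
  6 (successors {1, 3, 4, 6, 7}): φ is false.
  7 (successors {3, 5, 6, 7}): φ is true.
Detail at 0 (counterexample):
  At 0: p is false, Box Dia Box not s is false, so p or Box Dia Box not s is false.
    At 0: Box Dia Box not s requires Dia Box not s at every successor {0, 1, 4, 6}.
      Dia Box not s fails at 0, so Box Dia Box not s is false at 0.

No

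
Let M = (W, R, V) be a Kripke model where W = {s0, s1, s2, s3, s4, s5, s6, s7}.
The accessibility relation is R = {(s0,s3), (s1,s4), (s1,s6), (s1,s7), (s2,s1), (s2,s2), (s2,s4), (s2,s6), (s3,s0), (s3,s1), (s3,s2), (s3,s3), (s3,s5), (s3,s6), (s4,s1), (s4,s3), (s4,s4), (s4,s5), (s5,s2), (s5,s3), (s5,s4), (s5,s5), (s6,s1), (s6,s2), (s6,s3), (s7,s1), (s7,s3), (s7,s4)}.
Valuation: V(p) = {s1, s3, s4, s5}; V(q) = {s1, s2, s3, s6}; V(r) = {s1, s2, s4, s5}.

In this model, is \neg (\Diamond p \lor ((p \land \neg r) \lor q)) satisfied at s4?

No

At s4: \Diamond p \lor ((p \land \neg r) \lor q) is true, so \neg (\Diamond p \lor ((p \land \neg r) \lor q)) is false.
  At s4: \Diamond p is true, (p \land \neg r) \lor q is false, so \Diamond p \lor ((p \land \neg r) \lor q) is true.
    At s4: \Diamond p requires p at some successor in {s1, s3, s4, s5}.
      p holds at s1, so \Diamond p is true at s4.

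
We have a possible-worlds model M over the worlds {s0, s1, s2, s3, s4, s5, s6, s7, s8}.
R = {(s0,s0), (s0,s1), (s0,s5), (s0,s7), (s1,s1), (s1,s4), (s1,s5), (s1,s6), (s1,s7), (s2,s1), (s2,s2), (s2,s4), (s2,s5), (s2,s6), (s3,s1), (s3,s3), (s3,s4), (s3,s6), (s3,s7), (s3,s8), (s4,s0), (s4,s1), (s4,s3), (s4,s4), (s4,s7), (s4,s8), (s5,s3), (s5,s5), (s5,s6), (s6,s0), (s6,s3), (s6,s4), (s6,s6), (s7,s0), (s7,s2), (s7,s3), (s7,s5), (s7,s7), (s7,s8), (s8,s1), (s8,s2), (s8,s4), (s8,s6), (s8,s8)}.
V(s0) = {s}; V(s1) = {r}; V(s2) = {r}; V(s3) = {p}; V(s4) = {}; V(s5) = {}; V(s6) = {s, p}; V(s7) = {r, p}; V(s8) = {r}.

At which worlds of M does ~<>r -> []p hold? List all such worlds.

Let φ = ~<>r -> []p. Evaluate φ at each world:
  s0 (successors {s0, s1, s5, s7}): φ is true.
  s1 (successors {s1, s4, s5, s6, s7}): φ is true.
  s2 (successors {s1, s2, s4, s5, s6}): φ is true.
  s3 (successors {s1, s3, s4, s6, s7, s8}): φ is true.
  s4 (successors {s0, s1, s3, s4, s7, s8}): φ is true.
  s5 (successors {s3, s5, s6}): φ is false.
  s6 (successors {s0, s3, s4, s6}): φ is false.
  s7 (successors {s0, s2, s3, s5, s7, s8}): φ is true.
  s8 (successors {s1, s2, s4, s6, s8}): φ is true.
For instance, at s3:
  At s3: ~<>r is false, []p is false, so ~<>r -> []p is true.
    At s3: <>r is true, so ~<>r is false.
      At s3: <>r requires r at some successor in {s1, s3, s4, s6, s7, s8}.
        r holds at s1, so <>r is true at s3.
    At s3: []p requires p at every successor {s1, s3, s4, s6, s7, s8}.
      p fails at s1, so []p is false at s3.
Satisfying worlds: {s0, s1, s2, s3, s4, s7, s8}

s0, s1, s2, s3, s4, s7, s8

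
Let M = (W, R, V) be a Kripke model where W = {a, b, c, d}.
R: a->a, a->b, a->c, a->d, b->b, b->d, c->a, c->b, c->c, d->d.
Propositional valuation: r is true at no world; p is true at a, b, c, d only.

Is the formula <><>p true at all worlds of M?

Yes

Let φ = <><>p. Evaluate φ at each world:
  a (successors {a, b, c, d}): φ is true.
  b (successors {b, d}): φ is true.
  c (successors {a, b, c}): φ is true.
  d (successors {d}): φ is true.
For instance, at d:
  At d: <><>p requires <>p at some successor in {d}.
    <>p holds at d, so <><>p is true at d.
      At d: <>p requires p at some successor in {d}.
        p holds at d, so <>p is true at d.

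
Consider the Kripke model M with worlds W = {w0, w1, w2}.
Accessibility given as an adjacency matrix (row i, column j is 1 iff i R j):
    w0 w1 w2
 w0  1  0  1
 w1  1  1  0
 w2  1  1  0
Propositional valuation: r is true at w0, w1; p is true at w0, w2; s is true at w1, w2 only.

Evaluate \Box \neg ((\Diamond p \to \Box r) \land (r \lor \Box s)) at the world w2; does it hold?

At w2: \Box \neg ((\Diamond p \to \Box r) \land (r \lor \Box s)) requires \neg ((\Diamond p \to \Box r) \land (r \lor \Box s)) at every successor {w0, w1}.
  \neg ((\Diamond p \to \Box r) \land (r \lor \Box s)) fails at w1, so \Box \neg ((\Diamond p \to \Box r) \land (r \lor \Box s)) is false at w2.
    At w1: (\Diamond p \to \Box r) \land (r \lor \Box s) is true, so \neg ((\Diamond p \to \Box r) \land (r \lor \Box s)) is false.
      At w1: \Diamond p \to \Box r is true, r \lor \Box s is true, so (\Diamond p \to \Box r) \land (r \lor \Box s) is true.

No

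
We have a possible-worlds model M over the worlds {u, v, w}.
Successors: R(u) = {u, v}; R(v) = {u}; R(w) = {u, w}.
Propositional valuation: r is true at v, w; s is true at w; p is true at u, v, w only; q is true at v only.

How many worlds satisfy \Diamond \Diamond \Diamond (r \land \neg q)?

1

Recall that \Diamond ψ holds at a world iff ψ holds at some accessible world.
Let φ = \Diamond \Diamond \Diamond (r \land \neg q). Evaluate φ at each world:
  u (successors {u, v}): φ is false.
  v (successors {u}): φ is false.
  w (successors {u, w}): φ is true.
For instance, at v:
  At v: \Diamond \Diamond \Diamond (r \land \neg q) requires \Diamond \Diamond (r \land \neg q) at some successor in {u}.
    At u: \Diamond \Diamond (r \land \neg q) is false.
  So \Diamond \Diamond \Diamond (r \land \neg q) is false at v.
Satisfying worlds: {w}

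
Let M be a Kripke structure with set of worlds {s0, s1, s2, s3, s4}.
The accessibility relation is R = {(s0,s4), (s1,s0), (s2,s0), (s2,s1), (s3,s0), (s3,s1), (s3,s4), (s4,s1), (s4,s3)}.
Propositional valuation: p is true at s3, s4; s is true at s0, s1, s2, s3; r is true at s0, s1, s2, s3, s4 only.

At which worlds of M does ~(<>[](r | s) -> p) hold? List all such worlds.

Recall that []ψ holds at a world iff ψ holds at every accessible world, and <>ψ holds iff ψ holds at some accessible world.
Let φ = ~(<>[](r | s) -> p). Evaluate φ at each world:
  s0 (successors {s4}): φ is true.
  s1 (successors {s0}): φ is true.
  s2 (successors {s0, s1}): φ is true.
  s3 (successors {s0, s1, s4}): φ is false.
  s4 (successors {s1, s3}): φ is false.
For instance, at s4:
  At s4: <>[](r | s) -> p is true, so ~(<>[](r | s) -> p) is false.
    At s4: <>[](r | s) is true, p is true, so <>[](r | s) -> p is true.
      At s4: <>[](r | s) requires [](r | s) at some successor in {s1, s3}.
        [](r | s) holds at s1, so <>[](r | s) is true at s4.
Satisfying worlds: {s0, s1, s2}

s0, s1, s2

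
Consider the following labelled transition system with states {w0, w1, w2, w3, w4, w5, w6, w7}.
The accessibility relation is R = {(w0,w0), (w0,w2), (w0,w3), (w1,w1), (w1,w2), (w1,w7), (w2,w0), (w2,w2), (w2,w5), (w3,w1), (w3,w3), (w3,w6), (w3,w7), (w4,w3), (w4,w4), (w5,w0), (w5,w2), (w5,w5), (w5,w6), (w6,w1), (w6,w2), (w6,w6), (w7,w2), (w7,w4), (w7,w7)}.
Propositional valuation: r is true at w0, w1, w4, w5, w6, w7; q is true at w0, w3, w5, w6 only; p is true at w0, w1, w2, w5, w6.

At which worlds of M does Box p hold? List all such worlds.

w2, w5, w6

Let φ = Box p. Evaluate φ at each world:
  w0 (successors {w0, w2, w3}): φ is false.
  w1 (successors {w1, w2, w7}): φ is false.
  w2 (successors {w0, w2, w5}): φ is true.
  w3 (successors {w1, w3, w6, w7}): φ is false.
  w4 (successors {w3, w4}): φ is false.
  w5 (successors {w0, w2, w5, w6}): φ is true.
  w6 (successors {w1, w2, w6}): φ is true.
  w7 (successors {w2, w4, w7}): φ is false.
For instance, at w4:
  At w4: Box p requires p at every successor {w3, w4}.
    p fails at w3, so Box p is false at w4.
Satisfying worlds: {w2, w5, w6}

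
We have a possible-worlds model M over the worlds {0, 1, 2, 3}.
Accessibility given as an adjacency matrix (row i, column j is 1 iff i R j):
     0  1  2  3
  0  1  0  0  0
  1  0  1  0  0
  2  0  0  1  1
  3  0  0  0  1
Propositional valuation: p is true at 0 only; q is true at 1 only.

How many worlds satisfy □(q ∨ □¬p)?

3

Let φ = □(q ∨ □¬p). Evaluate φ at each world:
  0 (successors {0}): φ is false.
  1 (successors {1}): φ is true.
  2 (successors {2, 3}): φ is true.
  3 (successors {3}): φ is true.
For instance, at 1:
  At 1: □(q ∨ □¬p) requires q ∨ □¬p at every successor {1}.
      At 1: q is true, □¬p is true, so q ∨ □¬p is true.
  So □(q ∨ □¬p) is true at 1.
Satisfying worlds: {1, 2, 3}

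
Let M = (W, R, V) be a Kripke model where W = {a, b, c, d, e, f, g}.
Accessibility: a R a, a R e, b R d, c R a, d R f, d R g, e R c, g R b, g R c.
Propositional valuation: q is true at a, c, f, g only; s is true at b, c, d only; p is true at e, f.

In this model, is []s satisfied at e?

Yes

At e: []s requires s at every successor {c}.
  At c: s is true.
So []s is true at e.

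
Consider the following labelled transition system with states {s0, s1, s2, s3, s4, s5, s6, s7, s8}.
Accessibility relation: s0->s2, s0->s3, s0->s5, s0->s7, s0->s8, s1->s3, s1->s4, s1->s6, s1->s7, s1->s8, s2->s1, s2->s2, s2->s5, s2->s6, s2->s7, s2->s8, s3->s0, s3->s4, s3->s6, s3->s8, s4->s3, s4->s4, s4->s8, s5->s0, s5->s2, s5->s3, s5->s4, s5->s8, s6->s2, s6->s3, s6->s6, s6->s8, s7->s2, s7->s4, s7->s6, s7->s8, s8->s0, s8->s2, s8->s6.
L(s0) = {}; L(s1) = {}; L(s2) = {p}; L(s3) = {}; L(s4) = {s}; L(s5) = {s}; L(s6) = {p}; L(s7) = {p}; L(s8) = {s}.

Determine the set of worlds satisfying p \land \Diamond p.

s2, s6, s7

Recall that \Diamond ψ holds at a world iff ψ holds at some accessible world.
Let φ = p \land \Diamond p. Evaluate φ at each world:
  s0 (successors {s2, s3, s5, s7, s8}): φ is false.
  s1 (successors {s3, s4, s6, s7, s8}): φ is false.
  s2 (successors {s1, s2, s5, s6, s7, s8}): φ is true.
  s3 (successors {s0, s4, s6, s8}): φ is false.
  s4 (successors {s3, s4, s8}): φ is false.
  s5 (successors {s0, s2, s3, s4, s8}): φ is false.
  s6 (successors {s2, s3, s6, s8}): φ is true.
  s7 (successors {s2, s4, s6, s8}): φ is true.
  s8 (successors {s0, s2, s6}): φ is false.
For instance, at s1:
  At s1: p is false, \Diamond p is true, so p \land \Diamond p is false.
    At s1: \Diamond p requires p at some successor in {s3, s4, s6, s7, s8}.
      p holds at s6, so \Diamond p is true at s1.
Satisfying worlds: {s2, s6, s7}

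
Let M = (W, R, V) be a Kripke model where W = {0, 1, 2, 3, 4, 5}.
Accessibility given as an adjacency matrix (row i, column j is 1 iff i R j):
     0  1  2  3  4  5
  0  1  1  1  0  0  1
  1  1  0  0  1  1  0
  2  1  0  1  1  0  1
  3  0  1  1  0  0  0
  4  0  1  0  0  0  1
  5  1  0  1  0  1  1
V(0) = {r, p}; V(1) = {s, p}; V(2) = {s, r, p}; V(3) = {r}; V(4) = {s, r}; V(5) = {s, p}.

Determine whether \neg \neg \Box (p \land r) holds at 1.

No

Recall that \Box ψ holds at a world iff ψ holds at every accessible world, and \Diamond ψ holds iff ψ holds at some accessible world.
At 1: \neg \Box (p \land r) is true, so \neg \neg \Box (p \land r) is false.
  At 1: \Box (p \land r) is false, so \neg \Box (p \land r) is true.
    At 1: \Box (p \land r) requires p \land r at every successor {0, 3, 4}.
      p \land r fails at 3, so \Box (p \land r) is false at 1.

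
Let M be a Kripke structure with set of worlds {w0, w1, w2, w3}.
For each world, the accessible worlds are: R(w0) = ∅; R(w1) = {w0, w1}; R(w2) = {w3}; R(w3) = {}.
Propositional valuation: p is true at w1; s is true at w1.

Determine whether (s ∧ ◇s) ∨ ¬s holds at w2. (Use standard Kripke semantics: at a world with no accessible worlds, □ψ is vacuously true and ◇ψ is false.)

Yes

At w2: s ∧ ◇s is false, ¬s is true, so (s ∧ ◇s) ∨ ¬s is true.
  At w2: s is false, ◇s is false, so s ∧ ◇s is false.
    At w2: ◇s requires s at some successor in {w3}.
      At w3: s is false.
    So ◇s is false at w2.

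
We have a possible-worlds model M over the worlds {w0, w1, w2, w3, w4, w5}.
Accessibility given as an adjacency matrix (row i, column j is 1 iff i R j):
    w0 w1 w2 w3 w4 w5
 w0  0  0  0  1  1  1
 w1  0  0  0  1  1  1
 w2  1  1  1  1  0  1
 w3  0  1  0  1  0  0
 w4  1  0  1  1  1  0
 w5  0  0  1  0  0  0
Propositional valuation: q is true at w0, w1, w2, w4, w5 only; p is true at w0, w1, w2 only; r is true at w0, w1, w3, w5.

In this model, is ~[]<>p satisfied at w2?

Yes

At w2: []<>p is false, so ~[]<>p is true.
  At w2: []<>p requires <>p at every successor {w0, w1, w2, w3, w5}.
    <>p fails at w0, so []<>p is false at w2.
      At w0: <>p requires p at some successor in {w3, w4, w5}.
        At w3: p is false.
        At w4: p is false.
        At w5: p is false.
      So <>p is false at w0.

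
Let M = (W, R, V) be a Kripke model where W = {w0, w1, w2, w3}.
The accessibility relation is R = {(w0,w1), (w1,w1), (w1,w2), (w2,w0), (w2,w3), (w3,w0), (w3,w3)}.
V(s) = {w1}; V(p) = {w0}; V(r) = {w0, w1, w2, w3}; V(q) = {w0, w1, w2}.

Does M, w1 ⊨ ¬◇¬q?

Yes

At w1: ◇¬q is false, so ¬◇¬q is true.
  At w1: ◇¬q requires ¬q at some successor in {w1, w2}.
    At w1: ¬q is false.
    At w2: ¬q is false.
  So ◇¬q is false at w1.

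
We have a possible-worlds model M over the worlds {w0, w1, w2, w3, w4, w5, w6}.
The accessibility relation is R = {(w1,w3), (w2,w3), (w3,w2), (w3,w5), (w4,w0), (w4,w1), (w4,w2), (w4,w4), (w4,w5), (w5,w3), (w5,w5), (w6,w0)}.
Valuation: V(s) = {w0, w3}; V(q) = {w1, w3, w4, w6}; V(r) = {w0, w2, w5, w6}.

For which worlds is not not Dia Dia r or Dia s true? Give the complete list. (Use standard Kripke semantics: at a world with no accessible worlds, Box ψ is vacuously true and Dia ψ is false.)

Recall that Dia ψ holds at a world iff ψ holds at some accessible world.
Let φ = not not Dia Dia r or Dia s. Evaluate φ at each world:
  w0 (successors ∅): φ is false.
  w1 (successors {w3}): φ is true.
  w2 (successors {w3}): φ is true.
  w3 (successors {w2, w5}): φ is true.
  w4 (successors {w0, w1, w2, w4, w5}): φ is true.
  w5 (successors {w3, w5}): φ is true.
  w6 (successors {w0}): φ is true.
For instance, at w3:
  At w3: not not Dia Dia r is true, Dia s is false, so not not Dia Dia r or Dia s is true.
    At w3: not Dia Dia r is false, so not not Dia Dia r is true.
      At w3: Dia Dia r is true, so not Dia Dia r is false.
    At w3: Dia s requires s at some successor in {w2, w5}.
      At w2: s is false.
      At w5: s is false.
    So Dia s is false at w3.
Satisfying worlds: {w1, w2, w3, w4, w5, w6}

w1, w2, w3, w4, w5, w6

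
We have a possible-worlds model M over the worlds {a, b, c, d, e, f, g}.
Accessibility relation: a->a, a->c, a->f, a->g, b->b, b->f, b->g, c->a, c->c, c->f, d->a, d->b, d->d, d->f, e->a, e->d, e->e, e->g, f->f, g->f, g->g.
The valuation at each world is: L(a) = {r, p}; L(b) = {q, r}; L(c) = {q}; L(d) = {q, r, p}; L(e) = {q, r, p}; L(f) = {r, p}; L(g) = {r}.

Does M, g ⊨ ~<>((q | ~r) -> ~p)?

No

At g: <>((q | ~r) -> ~p) is true, so ~<>((q | ~r) -> ~p) is false.
  At g: <>((q | ~r) -> ~p) requires (q | ~r) -> ~p at some successor in {f, g}.
    (q | ~r) -> ~p holds at f, so <>((q | ~r) -> ~p) is true at g.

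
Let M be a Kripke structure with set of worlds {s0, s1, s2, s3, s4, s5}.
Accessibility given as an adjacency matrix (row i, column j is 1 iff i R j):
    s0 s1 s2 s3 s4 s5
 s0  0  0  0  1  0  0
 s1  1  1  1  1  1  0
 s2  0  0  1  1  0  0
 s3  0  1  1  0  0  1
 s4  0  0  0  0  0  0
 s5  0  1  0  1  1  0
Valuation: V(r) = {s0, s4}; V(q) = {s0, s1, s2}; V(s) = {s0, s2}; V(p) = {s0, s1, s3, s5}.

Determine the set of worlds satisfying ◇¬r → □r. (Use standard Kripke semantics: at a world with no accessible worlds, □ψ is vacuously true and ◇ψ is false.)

Let φ = ◇¬r → □r. Evaluate φ at each world:
  s0 (successors {s3}): φ is false.
  s1 (successors {s0, s1, s2, s3, s4}): φ is false.
  s2 (successors {s2, s3}): φ is false.
  s3 (successors {s1, s2, s5}): φ is false.
  s4 (successors ∅): φ is true.
  s5 (successors {s1, s3, s4}): φ is false.
For instance, at s3:
  At s3: ◇¬r is true, □r is false, so ◇¬r → □r is false.
    At s3: ◇¬r requires ¬r at some successor in {s1, s2, s5}.
      ¬r holds at s1, so ◇¬r is true at s3.
    At s3: □r requires r at every successor {s1, s2, s5}.
      r fails at s1, so □r is false at s3.
Satisfying worlds: {s4}

s4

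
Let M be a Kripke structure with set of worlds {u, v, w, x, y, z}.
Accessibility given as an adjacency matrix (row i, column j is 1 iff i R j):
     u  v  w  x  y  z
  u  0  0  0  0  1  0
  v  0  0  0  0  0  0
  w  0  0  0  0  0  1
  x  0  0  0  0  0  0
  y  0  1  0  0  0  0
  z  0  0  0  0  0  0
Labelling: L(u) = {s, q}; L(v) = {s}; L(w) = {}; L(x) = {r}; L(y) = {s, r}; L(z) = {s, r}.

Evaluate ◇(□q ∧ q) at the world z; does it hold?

At z: no accessible worlds, so ◇(□q ∧ q) is false.

No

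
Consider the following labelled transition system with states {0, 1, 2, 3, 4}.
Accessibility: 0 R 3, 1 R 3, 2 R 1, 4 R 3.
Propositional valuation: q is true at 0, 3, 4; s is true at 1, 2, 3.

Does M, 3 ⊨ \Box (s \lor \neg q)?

Recall that \Box ψ holds at a world iff ψ holds at every accessible world, and \Diamond ψ holds iff ψ holds at some accessible world.
At 3: no accessible worlds, so \Box (s \lor \neg q) holds vacuously.

Yes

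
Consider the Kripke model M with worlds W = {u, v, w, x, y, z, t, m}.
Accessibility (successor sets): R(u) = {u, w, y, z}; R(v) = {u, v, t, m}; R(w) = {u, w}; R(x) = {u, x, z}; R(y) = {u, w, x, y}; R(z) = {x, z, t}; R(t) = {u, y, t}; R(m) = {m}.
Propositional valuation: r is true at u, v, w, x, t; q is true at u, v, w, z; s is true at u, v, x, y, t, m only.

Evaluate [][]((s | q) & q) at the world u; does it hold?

No

At u: [][]((s | q) & q) requires []((s | q) & q) at every successor {u, w, y, z}.
  []((s | q) & q) fails at u, so [][]((s | q) & q) is false at u.
    At u: []((s | q) & q) requires (s | q) & q at every successor {u, w, y, z}.
      (s | q) & q fails at y, so []((s | q) & q) is false at u.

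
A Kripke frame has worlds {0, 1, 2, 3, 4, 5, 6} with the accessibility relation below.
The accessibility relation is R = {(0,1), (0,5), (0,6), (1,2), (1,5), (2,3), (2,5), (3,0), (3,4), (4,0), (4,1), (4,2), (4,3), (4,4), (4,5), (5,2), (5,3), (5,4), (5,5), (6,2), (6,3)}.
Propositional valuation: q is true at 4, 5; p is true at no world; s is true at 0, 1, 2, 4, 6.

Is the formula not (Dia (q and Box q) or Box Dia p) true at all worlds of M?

Yes

Let φ = not (Dia (q and Box q) or Box Dia p). Evaluate φ at each world:
  0 (successors {1, 5, 6}): φ is true.
  1 (successors {2, 5}): φ is true.
  2 (successors {3, 5}): φ is true.
  3 (successors {0, 4}): φ is true.
  4 (successors {0, 1, 2, 3, 4, 5}): φ is true.
  5 (successors {2, 3, 4, 5}): φ is true.
  6 (successors {2, 3}): φ is true.
For instance, at 4:
  At 4: Dia (q and Box q) or Box Dia p is false, so not (Dia (q and Box q) or Box Dia p) is true.
    At 4: Dia (q and Box q) is false, Box Dia p is false, so Dia (q and Box q) or Box Dia p is false.
      At 4: Dia (q and Box q) requires q and Box q at some successor in {0, 1, 2, 3, 4, 5}.
        At 0: q and Box q is false.
        At 1: q and Box q is false.
        At 2: q and Box q is false.
        At 3: q and Box q is false.
        At 4: q and Box q is false.
        At 5: q and Box q is false.
      So Dia (q and Box q) is false at 4.
      At 4: Box Dia p requires Dia p at every successor {0, 1, 2, 3, 4, 5}.
        Dia p fails at 0, so Box Dia p is false at 4.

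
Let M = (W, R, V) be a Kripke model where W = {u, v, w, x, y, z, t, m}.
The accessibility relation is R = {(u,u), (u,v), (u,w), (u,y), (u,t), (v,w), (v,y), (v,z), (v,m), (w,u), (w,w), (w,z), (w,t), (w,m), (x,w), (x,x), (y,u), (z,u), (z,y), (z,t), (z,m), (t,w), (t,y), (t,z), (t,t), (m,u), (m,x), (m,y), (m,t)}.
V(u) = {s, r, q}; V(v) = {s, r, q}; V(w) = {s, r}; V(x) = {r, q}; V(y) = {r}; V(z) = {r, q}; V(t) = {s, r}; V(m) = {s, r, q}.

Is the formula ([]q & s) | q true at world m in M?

Recall that []ψ holds at a world iff ψ holds at every accessible world, and <>ψ holds iff ψ holds at some accessible world.
At m: []q & s is false, q is true, so ([]q & s) | q is true.
  At m: []q is false, s is true, so []q & s is false.
    At m: []q requires q at every successor {u, x, y, t}.
      q fails at y, so []q is false at m.

Yes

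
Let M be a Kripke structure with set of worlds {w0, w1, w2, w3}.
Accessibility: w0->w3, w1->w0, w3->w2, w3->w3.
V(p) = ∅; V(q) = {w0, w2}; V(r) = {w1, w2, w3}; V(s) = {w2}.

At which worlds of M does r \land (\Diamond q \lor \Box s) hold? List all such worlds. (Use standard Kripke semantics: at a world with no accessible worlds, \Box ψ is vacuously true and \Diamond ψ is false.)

w1, w2, w3

Let φ = r \land (\Diamond q \lor \Box s). Evaluate φ at each world:
  w0 (successors {w3}): φ is false.
  w1 (successors {w0}): φ is true.
  w2 (successors ∅): φ is true.
  w3 (successors {w2, w3}): φ is true.
For instance, at w1:
  At w1: r is true, \Diamond q \lor \Box s is true, so r \land (\Diamond q \lor \Box s) is true.
    At w1: \Diamond q is true, \Box s is false, so \Diamond q \lor \Box s is true.
      At w1: \Diamond q requires q at some successor in {w0}.
        q holds at w0, so \Diamond q is true at w1.
      At w1: \Box s requires s at every successor {w0}.
        s fails at w0, so \Box s is false at w1.
Satisfying worlds: {w1, w2, w3}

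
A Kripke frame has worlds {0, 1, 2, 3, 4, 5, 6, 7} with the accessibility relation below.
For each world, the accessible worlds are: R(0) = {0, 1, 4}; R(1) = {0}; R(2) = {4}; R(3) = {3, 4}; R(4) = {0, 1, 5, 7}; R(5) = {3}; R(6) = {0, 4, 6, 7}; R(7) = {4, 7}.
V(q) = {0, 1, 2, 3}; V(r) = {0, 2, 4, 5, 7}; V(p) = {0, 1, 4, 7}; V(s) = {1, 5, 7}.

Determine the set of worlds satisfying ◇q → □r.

Let φ = ◇q → □r. Evaluate φ at each world:
  0 (successors {0, 1, 4}): φ is false.
  1 (successors {0}): φ is true.
  2 (successors {4}): φ is true.
  3 (successors {3, 4}): φ is false.
  4 (successors {0, 1, 5, 7}): φ is false.
  5 (successors {3}): φ is false.
  6 (successors {0, 4, 6, 7}): φ is false.
  7 (successors {4, 7}): φ is true.
For instance, at 1:
  At 1: ◇q is true, □r is true, so ◇q → □r is true.
    At 1: ◇q requires q at some successor in {0}.
      q holds at 0, so ◇q is true at 1.
    At 1: □r requires r at every successor {0}.
      At 0: r is true.
    So □r is true at 1.
Satisfying worlds: {1, 2, 7}

1, 2, 7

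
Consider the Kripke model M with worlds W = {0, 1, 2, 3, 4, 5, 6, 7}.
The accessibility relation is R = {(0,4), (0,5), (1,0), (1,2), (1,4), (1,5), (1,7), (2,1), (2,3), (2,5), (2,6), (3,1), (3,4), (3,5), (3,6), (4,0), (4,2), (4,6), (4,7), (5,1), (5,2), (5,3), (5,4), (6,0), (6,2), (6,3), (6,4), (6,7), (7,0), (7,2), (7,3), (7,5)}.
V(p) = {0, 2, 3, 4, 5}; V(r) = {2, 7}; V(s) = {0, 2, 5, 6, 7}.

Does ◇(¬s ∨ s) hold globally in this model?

Let φ = ◇(¬s ∨ s). Evaluate φ at each world:
  0 (successors {4, 5}): φ is true.
  1 (successors {0, 2, 4, 5, 7}): φ is true.
  2 (successors {1, 3, 5, 6}): φ is true.
  3 (successors {1, 4, 5, 6}): φ is true.
  4 (successors {0, 2, 6, 7}): φ is true.
  5 (successors {1, 2, 3, 4}): φ is true.
  6 (successors {0, 2, 3, 4, 7}): φ is true.
  7 (successors {0, 2, 3, 5}): φ is true.
For instance, at 2:
  At 2: ◇(¬s ∨ s) requires ¬s ∨ s at some successor in {1, 3, 5, 6}.
    ¬s ∨ s holds at 1, so ◇(¬s ∨ s) is true at 2.

Yes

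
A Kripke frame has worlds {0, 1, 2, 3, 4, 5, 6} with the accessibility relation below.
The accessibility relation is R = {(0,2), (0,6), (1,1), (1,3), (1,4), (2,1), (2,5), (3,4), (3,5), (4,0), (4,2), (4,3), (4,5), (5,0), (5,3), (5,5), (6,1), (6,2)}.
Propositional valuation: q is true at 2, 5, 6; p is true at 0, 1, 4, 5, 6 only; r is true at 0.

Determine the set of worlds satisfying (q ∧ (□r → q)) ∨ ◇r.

Recall that □ψ holds at a world iff ψ holds at every accessible world, and ◇ψ holds iff ψ holds at some accessible world.
Let φ = (q ∧ (□r → q)) ∨ ◇r. Evaluate φ at each world:
  0 (successors {2, 6}): φ is false.
  1 (successors {1, 3, 4}): φ is false.
  2 (successors {1, 5}): φ is true.
  3 (successors {4, 5}): φ is false.
  4 (successors {0, 2, 3, 5}): φ is true.
  5 (successors {0, 3, 5}): φ is true.
  6 (successors {1, 2}): φ is true.
For instance, at 2:
  At 2: q ∧ (□r → q) is true, ◇r is false, so (q ∧ (□r → q)) ∨ ◇r is true.
    At 2: q is true, □r → q is true, so q ∧ (□r → q) is true.
      At 2: □r is false, q is true, so □r → q is true.
    At 2: ◇r requires r at some successor in {1, 5}.
      At 1: r is false.
      At 5: r is false.
    So ◇r is false at 2.
Satisfying worlds: {2, 4, 5, 6}

2, 4, 5, 6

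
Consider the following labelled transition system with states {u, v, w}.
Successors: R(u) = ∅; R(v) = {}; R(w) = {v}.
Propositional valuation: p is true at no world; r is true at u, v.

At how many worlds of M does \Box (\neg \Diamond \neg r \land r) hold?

3

Recall that \Box ψ holds at a world iff ψ holds at every accessible world, and \Diamond ψ holds iff ψ holds at some accessible world.
Let φ = \Box (\neg \Diamond \neg r \land r). Evaluate φ at each world:
  u (successors ∅): φ is true.
  v (successors ∅): φ is true.
  w (successors {v}): φ is true.
For instance, at w:
  At w: \Box (\neg \Diamond \neg r \land r) requires \neg \Diamond \neg r \land r at every successor {v}.
      At v: \neg \Diamond \neg r is true, r is true, so \neg \Diamond \neg r \land r is true.
  So \Box (\neg \Diamond \neg r \land r) is true at w.
Satisfying worlds: {u, v, w}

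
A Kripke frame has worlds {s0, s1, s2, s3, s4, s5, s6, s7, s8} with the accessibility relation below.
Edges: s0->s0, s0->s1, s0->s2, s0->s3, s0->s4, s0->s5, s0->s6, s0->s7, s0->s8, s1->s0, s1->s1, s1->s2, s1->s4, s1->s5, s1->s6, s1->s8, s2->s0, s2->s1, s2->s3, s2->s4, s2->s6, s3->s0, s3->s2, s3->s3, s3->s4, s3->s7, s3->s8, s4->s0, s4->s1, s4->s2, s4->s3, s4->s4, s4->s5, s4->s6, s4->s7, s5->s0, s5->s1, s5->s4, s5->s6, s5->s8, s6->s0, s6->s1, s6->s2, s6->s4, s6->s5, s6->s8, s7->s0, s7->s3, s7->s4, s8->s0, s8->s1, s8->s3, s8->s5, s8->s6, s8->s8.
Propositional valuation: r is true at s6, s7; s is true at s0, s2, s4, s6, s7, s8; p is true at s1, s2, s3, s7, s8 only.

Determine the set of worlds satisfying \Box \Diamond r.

s6, s7

Let φ = \Box \Diamond r. Evaluate φ at each world:
  s0 (successors {s0, s1, s2, s3, s4, s5, s6, s7, s8}): φ is false.
  s1 (successors {s0, s1, s2, s4, s5, s6, s8}): φ is false.
  s2 (successors {s0, s1, s3, s4, s6}): φ is false.
  s3 (successors {s0, s2, s3, s4, s7, s8}): φ is false.
  s4 (successors {s0, s1, s2, s3, s4, s5, s6, s7}): φ is false.
  s5 (successors {s0, s1, s4, s6, s8}): φ is false.
  s6 (successors {s0, s1, s2, s4, s5, s8}): φ is true.
  s7 (successors {s0, s3, s4}): φ is true.
  s8 (successors {s0, s1, s3, s5, s6, s8}): φ is false.
For instance, at s5:
  At s5: \Box \Diamond r requires \Diamond r at every successor {s0, s1, s4, s6, s8}.
    \Diamond r fails at s6, so \Box \Diamond r is false at s5.
      At s6: \Diamond r requires r at some successor in {s0, s1, s2, s4, s5, s8}.
        At s0: r is false.
        At s1: r is false.
        At s2: r is false.
        At s4: r is false.
        At s5: r is false.
        At s8: r is false.
      So \Diamond r is false at s6.
Satisfying worlds: {s6, s7}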